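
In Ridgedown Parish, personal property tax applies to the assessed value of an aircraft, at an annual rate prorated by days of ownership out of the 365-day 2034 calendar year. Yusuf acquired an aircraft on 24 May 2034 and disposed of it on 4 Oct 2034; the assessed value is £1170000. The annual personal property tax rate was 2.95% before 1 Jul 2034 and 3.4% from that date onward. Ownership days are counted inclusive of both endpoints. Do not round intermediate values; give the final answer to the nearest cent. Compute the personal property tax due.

24 May – 30 Jun 2034: 38 days at 2.95% → £1170000 × 2.95% × 38/365 = £3593.3425
1 Jul – 4 Oct 2034: 96 days at 3.4% → £1170000 × 3.4% × 96/365 = £10462.6849
Total = £14056.0274

£14056.03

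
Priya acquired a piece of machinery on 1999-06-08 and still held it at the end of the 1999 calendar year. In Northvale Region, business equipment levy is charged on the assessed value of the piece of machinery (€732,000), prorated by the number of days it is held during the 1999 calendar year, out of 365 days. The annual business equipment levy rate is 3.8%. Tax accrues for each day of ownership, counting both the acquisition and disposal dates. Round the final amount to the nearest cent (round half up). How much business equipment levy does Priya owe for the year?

€15,775.10

Days held (1999-06-08 to 1999-12-31): 207 out of 365
Tax = €732,000 × 3.8% × 207/365 = €15,775.1014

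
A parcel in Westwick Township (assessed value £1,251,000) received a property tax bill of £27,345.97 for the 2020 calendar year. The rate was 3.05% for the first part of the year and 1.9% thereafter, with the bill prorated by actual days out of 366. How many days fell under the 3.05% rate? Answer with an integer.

Let d = days at the first rate; then 366 − d days at the second rate.
£1,251,000 × [3.05%·d + 1.9%·(366−d)] / 366 = £27,345.97
Solving gives d = 91, so the new rate took effect on 1 April 2020.

91 days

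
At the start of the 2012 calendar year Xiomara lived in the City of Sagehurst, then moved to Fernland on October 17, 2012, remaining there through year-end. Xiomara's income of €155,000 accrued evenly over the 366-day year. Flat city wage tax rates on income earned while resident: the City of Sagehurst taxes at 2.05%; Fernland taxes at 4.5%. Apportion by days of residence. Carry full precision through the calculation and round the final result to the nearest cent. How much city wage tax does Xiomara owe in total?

The City of Sagehurst, January 1 – October 16, 2012: 290 days → €155,000 × 2.05% × 290/366 = €2,517.6913
Fernland, October 17 – December 31, 2012: 76 days → €155,000 × 4.5% × 76/366 = €1,448.3607
Total = €3,966.0519

€3,966.05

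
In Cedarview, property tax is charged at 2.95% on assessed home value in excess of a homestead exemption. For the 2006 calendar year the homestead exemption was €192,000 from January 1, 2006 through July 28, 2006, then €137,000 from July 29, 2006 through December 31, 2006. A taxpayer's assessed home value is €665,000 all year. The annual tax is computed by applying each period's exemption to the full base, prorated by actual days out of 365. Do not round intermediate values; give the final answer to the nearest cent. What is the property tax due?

January 1 – July 28, 2006: 209 days, exemption €192,000 → (€665,000 − €192,000) × 2.95% × 209/365 = €7,989.8123
July 29 – December 31, 2006: 156 days, exemption €137,000 → (€665,000 − €137,000) × 2.95% × 156/365 = €6,657.1397
Total = €14,646.9521

€14,646.95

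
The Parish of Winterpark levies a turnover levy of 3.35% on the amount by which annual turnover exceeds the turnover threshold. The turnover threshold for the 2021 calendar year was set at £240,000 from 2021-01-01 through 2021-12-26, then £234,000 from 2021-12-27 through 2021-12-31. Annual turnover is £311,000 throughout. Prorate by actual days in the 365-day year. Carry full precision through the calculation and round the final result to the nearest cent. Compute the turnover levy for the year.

2021-01-01 to 2021-12-26: 360 days, exemption £240,000 → (£311,000 − £240,000) × 3.35% × 360/365 = £2,345.9178
2021-12-27 to 2021-12-31: 5 days, exemption £234,000 → (£311,000 − £234,000) × 3.35% × 5/365 = £35.3356
Total = £2,381.2534

£2,381.25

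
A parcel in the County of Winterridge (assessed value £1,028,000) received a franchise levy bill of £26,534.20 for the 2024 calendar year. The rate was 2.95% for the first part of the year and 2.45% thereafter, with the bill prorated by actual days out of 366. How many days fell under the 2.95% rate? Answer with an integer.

96 days

Let d = days at the first rate; then 366 − d days at the second rate.
£1,028,000 × [2.95%·d + 2.45%·(366−d)] / 366 = £26,534.20
Solving gives d = 96, so the new rate took effect on April 6, 2024.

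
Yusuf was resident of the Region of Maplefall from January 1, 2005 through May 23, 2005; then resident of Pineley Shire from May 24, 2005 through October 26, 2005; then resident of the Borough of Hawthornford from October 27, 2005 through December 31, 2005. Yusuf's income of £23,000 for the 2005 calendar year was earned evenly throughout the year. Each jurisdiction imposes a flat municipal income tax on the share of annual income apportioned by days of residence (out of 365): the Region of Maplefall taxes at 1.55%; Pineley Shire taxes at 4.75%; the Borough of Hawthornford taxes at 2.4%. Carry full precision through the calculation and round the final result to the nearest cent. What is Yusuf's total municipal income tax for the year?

The Region of Maplefall, January 1 – May 23, 2005: 143 days → £23,000 × 1.55% × 143/365 = £139.6699
Pineley Shire, May 24 – October 26, 2005: 156 days → £23,000 × 4.75% × 156/365 = £466.9315
The Borough of Hawthornford, October 27 – December 31, 2005: 66 days → £23,000 × 2.4% × 66/365 = £99.8137
Total = £706.4151

£706.42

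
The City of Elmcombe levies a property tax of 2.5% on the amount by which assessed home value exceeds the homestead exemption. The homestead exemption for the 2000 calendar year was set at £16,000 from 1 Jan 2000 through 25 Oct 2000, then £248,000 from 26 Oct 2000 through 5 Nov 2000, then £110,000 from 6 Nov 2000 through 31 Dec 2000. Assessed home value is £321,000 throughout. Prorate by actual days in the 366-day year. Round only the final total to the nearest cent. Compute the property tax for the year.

£7,091.12

1 Jan – 25 Oct 2000: 299 days, exemption £16,000 → (£321,000 − £16,000) × 2.5% × 299/366 = £6,229.1667
26 Oct – 5 Nov 2000: 11 days, exemption £248,000 → (£321,000 − £248,000) × 2.5% × 11/366 = £54.8497
6 Nov – 31 Dec 2000: 56 days, exemption £110,000 → (£321,000 − £110,000) × 2.5% × 56/366 = £807.1038
Total = £7,091.1202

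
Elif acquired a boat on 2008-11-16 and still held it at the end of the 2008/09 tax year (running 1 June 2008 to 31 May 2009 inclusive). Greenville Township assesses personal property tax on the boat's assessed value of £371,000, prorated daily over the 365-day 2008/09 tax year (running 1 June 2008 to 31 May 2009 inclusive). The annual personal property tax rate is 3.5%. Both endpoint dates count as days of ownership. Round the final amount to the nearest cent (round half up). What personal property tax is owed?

Days held (2008-11-16 to 2009-05-31): 197 out of 365
Tax = £371,000 × 3.5% × 197/365 = £7,008.3425

£7,008.34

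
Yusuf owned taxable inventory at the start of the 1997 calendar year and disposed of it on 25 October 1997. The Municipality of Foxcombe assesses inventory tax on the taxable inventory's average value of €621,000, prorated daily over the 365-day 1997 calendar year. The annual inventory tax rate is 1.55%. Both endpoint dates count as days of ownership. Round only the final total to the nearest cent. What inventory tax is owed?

€7,858.63

Days held (1 January – 25 October 1997): 298 out of 365
Tax = €621,000 × 1.55% × 298/365 = €7,858.6274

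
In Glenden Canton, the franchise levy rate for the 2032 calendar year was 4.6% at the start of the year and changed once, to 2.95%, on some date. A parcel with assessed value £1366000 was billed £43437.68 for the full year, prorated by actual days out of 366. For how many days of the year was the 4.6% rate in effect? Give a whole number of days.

Let d = days at the first rate; then 366 − d days at the second rate.
£1366000 × [4.6%·d + 2.95%·(366−d)] / 366 = £43437.68
Solving gives d = 51, so the new rate took effect on 21 Feb 2032.

51 days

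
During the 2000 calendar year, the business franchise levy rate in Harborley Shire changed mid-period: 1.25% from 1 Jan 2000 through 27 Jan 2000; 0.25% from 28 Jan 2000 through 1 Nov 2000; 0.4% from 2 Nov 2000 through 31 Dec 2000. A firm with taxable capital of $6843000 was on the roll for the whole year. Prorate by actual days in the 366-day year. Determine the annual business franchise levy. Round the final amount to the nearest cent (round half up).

1 Jan – 27 Jan 2000: 27 days at 1.25% → $6843000 × 1.25% × 27/366 = $6310.1434
28 Jan – 1 Nov 2000: 279 days at 0.25% → $6843000 × 0.25% × 279/366 = $13040.9631
2 Nov – 31 Dec 2000: 60 days at 0.4% → $6843000 × 0.4% × 60/366 = $4487.2131
Total = $23838.3197

$23838.32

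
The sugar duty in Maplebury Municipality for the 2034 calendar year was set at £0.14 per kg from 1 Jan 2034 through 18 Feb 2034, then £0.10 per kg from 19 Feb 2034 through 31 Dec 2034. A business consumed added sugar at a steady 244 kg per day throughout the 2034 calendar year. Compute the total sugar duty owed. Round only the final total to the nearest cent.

1 Jan – 18 Feb 2034: 49 days × 244 kg/day = 11,956 kg at £0.14/kg → £1,673.84
19 Feb – 31 Dec 2034: 316 days × 244 kg/day = 77,104 kg at £0.10/kg → £7,710.40

£9,384.24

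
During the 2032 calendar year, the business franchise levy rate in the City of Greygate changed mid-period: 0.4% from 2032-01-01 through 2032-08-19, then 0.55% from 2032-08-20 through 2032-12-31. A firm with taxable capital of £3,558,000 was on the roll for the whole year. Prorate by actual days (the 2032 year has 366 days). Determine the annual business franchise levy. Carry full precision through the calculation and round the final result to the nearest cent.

£16,185.98

2032-01-01 to 2032-08-19: 232 days at 0.4% → £3,558,000 × 0.4% × 232/366 = £9,021.3770
2032-08-20 to 2032-12-31: 134 days at 0.55% → £3,558,000 × 0.55% × 134/366 = £7,164.6066
Total = £16,185.9836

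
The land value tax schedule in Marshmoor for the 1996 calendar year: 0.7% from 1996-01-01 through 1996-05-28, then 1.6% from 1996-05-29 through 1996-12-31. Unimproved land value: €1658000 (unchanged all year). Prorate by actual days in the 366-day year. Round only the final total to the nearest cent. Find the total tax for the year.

1996-01-01 to 1996-05-28: 149 days at 0.7% → €1658000 × 0.7% × 149/366 = €4724.8470
1996-05-29 to 1996-12-31: 217 days at 1.6% → €1658000 × 1.6% × 217/366 = €15728.3497
Total = €20453.1967

€20453.20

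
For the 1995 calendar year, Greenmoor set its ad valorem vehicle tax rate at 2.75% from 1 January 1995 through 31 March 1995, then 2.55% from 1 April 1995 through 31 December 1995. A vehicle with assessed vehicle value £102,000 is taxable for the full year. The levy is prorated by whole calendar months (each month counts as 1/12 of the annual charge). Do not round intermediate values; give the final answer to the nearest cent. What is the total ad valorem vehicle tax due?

£2,652.00

1 January – 31 March 1995: 3 months at 2.75% → £102,000 × 2.75% × 3/12 = £701.2500
1 April – 31 December 1995: 9 months at 2.55% → £102,000 × 2.55% × 9/12 = £1,950.7500
Total = £2,652.0000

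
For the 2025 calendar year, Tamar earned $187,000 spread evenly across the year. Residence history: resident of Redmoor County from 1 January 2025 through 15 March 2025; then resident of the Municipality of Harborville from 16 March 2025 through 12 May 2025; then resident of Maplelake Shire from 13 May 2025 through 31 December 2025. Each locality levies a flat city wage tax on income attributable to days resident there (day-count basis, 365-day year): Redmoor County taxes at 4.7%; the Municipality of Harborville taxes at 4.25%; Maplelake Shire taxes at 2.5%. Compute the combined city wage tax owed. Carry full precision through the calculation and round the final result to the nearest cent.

$6,029.08

Redmoor County, 1 January – 15 March 2025: 74 days → $187,000 × 4.7% × 74/365 = $1,781.8795
The Municipality of Harborville, 16 March – 12 May 2025: 58 days → $187,000 × 4.25% × 58/365 = $1,262.8904
Maplelake Shire, 13 May – 31 December 2025: 233 days → $187,000 × 2.5% × 233/365 = $2,984.3151
Total = $6,029.0849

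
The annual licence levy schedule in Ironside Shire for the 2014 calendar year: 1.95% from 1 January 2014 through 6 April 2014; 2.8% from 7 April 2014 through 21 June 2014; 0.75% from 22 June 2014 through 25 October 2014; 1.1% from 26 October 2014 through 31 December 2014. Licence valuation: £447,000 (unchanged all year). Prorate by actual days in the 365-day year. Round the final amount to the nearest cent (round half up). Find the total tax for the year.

1 January – 6 April 2014: 96 days at 1.95% → £447,000 × 1.95% × 96/365 = £2,292.5589
7 April – 21 June 2014: 76 days at 2.8% → £447,000 × 2.8% × 76/365 = £2,606.0712
22 June – 25 October 2014: 126 days at 0.75% → £447,000 × 0.75% × 126/365 = £1,157.3014
26 October – 31 December 2014: 67 days at 1.1% → £447,000 × 1.1% × 67/365 = £902.5726
Total = £6,958.5041

£6,958.50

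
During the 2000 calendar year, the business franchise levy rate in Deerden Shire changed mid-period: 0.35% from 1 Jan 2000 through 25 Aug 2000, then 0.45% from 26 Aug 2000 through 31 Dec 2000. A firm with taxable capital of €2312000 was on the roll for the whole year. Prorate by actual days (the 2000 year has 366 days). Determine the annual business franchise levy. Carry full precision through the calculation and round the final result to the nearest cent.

€8900.57

1 Jan – 25 Aug 2000: 238 days at 0.35% → €2312000 × 0.35% × 238/366 = €5262.0109
26 Aug – 31 Dec 2000: 128 days at 0.45% → €2312000 × 0.45% × 128/366 = €3638.5574
Total = €8900.5683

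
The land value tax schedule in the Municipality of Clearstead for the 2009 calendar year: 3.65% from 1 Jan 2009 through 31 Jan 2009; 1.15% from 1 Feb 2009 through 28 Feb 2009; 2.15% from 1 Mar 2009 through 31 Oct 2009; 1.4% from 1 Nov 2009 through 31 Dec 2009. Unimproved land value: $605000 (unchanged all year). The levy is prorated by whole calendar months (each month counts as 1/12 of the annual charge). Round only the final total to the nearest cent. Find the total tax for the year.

$12503.33

1 Jan – 31 Jan 2009: 1 month at 3.65% → $605000 × 3.65% × 1/12 = $1840.2083
1 Feb – 28 Feb 2009: 1 month at 1.15% → $605000 × 1.15% × 1/12 = $579.7917
1 Mar – 31 Oct 2009: 8 months at 2.15% → $605000 × 2.15% × 8/12 = $8671.6667
1 Nov – 31 Dec 2009: 2 months at 1.4% → $605000 × 1.4% × 2/12 = $1411.6667
Total = $12503.3333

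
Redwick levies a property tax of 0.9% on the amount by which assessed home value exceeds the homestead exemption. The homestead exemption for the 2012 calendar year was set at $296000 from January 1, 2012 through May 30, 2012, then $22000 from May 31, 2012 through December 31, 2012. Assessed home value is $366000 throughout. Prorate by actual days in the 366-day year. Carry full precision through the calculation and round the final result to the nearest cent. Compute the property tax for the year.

January 1 – May 30, 2012: 151 days, exemption $296000 → ($366000 − $296000) × 0.9% × 151/366 = $259.9180
May 31 – December 31, 2012: 215 days, exemption $22000 → ($366000 − $22000) × 0.9% × 215/366 = $1818.6885
Total = $2078.6066

$2078.61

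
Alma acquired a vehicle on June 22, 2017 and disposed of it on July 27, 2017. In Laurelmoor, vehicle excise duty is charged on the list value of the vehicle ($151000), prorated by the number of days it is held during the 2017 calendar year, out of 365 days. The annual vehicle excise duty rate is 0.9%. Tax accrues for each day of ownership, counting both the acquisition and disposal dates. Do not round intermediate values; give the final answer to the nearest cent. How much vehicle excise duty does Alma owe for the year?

$134.04

Days held (June 22 – July 27, 2017): 36 out of 365
Tax = $151000 × 0.9% × 36/365 = $134.0384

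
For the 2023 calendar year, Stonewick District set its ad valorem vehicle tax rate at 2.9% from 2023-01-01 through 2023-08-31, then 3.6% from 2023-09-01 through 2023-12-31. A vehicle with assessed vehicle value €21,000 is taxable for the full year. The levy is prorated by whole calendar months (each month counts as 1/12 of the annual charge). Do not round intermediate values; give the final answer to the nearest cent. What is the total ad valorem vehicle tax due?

€658.00

2023-01-01 to 2023-08-31: 8 months at 2.9% → €21,000 × 2.9% × 8/12 = €406.0000
2023-09-01 to 2023-12-31: 4 months at 3.6% → €21,000 × 3.6% × 4/12 = €252.0000
Total = €658.0000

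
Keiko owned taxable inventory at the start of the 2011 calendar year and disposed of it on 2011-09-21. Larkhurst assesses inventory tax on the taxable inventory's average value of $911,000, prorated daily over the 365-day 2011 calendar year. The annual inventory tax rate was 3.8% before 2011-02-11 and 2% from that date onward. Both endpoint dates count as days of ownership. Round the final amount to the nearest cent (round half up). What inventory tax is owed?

$15,020.27

2011-01-01 to 2011-02-10: 41 days at 3.8% → $911,000 × 3.8% × 41/365 = $3,888.5973
2011-02-11 to 2011-09-21: 223 days at 2% → $911,000 × 2% × 223/365 = $11,131.6712
Total = $15,020.2685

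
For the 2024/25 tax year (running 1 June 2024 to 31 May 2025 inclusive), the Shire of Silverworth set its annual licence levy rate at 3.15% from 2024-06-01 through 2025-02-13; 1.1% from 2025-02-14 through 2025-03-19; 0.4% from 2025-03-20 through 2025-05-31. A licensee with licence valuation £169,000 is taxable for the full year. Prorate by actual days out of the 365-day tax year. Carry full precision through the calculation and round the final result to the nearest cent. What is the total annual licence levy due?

£4,071.28

2024-06-01 to 2025-02-13: 258 days at 3.15% → £169,000 × 3.15% × 258/365 = £3,762.9123
2025-02-14 to 2025-03-19: 34 days at 1.1% → £169,000 × 1.1% × 34/365 = £173.1671
2025-03-20 to 2025-05-31: 73 days at 0.4% → £169,000 × 0.4% × 73/365 = £135.2000
Total = £4,071.2795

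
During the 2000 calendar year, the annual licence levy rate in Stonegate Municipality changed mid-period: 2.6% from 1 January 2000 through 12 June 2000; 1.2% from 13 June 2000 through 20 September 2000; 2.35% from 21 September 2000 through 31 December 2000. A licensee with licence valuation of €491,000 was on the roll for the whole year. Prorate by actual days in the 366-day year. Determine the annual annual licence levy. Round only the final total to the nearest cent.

€10,545.77

1 January – 12 June 2000: 164 days at 2.6% → €491,000 × 2.6% × 164/366 = €5,720.2842
13 June – 20 September 2000: 100 days at 1.2% → €491,000 × 1.2% × 100/366 = €1,609.8361
21 September – 31 December 2000: 102 days at 2.35% → €491,000 × 2.35% × 102/366 = €3,215.6475
Total = €10,545.7678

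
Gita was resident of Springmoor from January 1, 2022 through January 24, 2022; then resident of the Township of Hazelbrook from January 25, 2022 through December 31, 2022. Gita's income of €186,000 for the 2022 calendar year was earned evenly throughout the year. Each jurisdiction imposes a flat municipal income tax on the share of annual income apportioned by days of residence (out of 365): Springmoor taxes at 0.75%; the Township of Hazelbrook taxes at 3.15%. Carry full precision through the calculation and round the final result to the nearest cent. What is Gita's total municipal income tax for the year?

Springmoor, January 1 – January 24, 2022: 24 days → €186,000 × 0.75% × 24/365 = €91.7260
The Township of Hazelbrook, January 25 – December 31, 2022: 341 days → €186,000 × 3.15% × 341/365 = €5,473.7507
Total = €5,565.4767

€5,565.48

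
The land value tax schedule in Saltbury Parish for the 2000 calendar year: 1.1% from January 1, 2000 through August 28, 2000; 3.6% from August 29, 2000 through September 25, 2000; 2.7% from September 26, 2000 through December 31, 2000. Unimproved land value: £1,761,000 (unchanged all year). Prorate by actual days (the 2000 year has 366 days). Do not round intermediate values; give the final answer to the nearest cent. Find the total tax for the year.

January 1 – August 28, 2000: 241 days at 1.1% → £1,761,000 × 1.1% × 241/366 = £12,755.2213
August 29 – September 25, 2000: 28 days at 3.6% → £1,761,000 × 3.6% × 28/366 = £4,849.9672
September 26 – December 31, 2000: 97 days at 2.7% → £1,761,000 × 2.7% × 97/366 = £12,601.2541
Total = £30,206.4426

£30,206.44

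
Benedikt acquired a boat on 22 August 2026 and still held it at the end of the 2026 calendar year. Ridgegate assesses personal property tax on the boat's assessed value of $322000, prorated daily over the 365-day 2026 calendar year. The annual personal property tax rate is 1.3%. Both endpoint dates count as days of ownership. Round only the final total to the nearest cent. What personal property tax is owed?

Days held (22 August – 31 December 2026): 132 out of 365
Tax = $322000 × 1.3% × 132/365 = $1513.8411

$1513.84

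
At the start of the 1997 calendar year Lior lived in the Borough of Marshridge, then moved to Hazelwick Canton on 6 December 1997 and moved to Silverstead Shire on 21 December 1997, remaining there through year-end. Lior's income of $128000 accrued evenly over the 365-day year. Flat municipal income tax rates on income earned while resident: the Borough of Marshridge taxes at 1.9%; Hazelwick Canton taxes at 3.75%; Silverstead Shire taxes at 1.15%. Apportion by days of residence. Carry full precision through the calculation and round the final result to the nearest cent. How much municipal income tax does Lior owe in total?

The Borough of Marshridge, 1 January – 5 December 1997: 339 days → $128000 × 1.9% × 339/365 = $2258.7616
Hazelwick Canton, 6 December – 20 December 1997: 15 days → $128000 × 3.75% × 15/365 = $197.2603
Silverstead Shire, 21 December – 31 December 1997: 11 days → $128000 × 1.15% × 11/365 = $44.3616
Total = $2500.3836

$2500.38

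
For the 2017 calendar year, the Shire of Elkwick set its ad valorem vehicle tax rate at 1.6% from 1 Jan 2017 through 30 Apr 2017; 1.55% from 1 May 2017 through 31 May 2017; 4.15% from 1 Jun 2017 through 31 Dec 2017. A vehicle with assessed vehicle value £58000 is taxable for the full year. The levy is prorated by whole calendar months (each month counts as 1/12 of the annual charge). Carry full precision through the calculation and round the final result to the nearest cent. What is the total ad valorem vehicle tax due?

£1788.33

1 Jan – 30 Apr 2017: 4 months at 1.6% → £58000 × 1.6% × 4/12 = £309.3333
1 May – 31 May 2017: 1 month at 1.55% → £58000 × 1.55% × 1/12 = £74.9167
1 Jun – 31 Dec 2017: 7 months at 4.15% → £58000 × 4.15% × 7/12 = £1404.0833
Total = £1788.3333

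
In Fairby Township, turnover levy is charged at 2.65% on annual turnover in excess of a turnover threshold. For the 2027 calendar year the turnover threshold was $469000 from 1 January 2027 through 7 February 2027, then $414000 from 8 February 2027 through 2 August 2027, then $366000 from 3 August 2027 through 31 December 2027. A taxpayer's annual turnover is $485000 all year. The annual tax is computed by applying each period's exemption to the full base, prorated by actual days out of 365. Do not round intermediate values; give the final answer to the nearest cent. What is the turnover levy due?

1 January – 7 February 2027: 38 days, exemption $469000 → ($485000 − $469000) × 2.65% × 38/365 = $44.1425
8 February – 2 August 2027: 176 days, exemption $414000 → ($485000 − $414000) × 2.65% × 176/365 = $907.2438
3 August – 31 December 2027: 151 days, exemption $366000 → ($485000 − $366000) × 2.65% × 151/365 = $1304.5986
Total = $2255.9849

$2255.98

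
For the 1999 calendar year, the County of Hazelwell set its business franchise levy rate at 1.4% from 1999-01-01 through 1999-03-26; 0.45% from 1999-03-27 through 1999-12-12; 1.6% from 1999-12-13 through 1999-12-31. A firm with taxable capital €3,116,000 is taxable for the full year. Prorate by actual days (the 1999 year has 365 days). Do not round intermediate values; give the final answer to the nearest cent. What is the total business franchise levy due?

€22,780.95

1999-01-01 to 1999-03-26: 85 days at 1.4% → €3,116,000 × 1.4% × 85/365 = €10,159.0137
1999-03-27 to 1999-12-12: 261 days at 0.45% → €3,116,000 × 0.45% × 261/365 = €10,026.6904
1999-12-13 to 1999-12-31: 19 days at 1.6% → €3,116,000 × 1.6% × 19/365 = €2,595.2438
Total = €22,780.9479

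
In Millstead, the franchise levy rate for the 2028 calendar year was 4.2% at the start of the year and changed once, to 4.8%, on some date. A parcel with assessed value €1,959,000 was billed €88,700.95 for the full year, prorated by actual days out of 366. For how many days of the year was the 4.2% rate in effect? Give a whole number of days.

Let d = days at the first rate; then 366 − d days at the second rate.
€1,959,000 × [4.2%·d + 4.8%·(366−d)] / 366 = €88,700.95
Solving gives d = 166, so the new rate took effect on 15 Jun 2028.

166 days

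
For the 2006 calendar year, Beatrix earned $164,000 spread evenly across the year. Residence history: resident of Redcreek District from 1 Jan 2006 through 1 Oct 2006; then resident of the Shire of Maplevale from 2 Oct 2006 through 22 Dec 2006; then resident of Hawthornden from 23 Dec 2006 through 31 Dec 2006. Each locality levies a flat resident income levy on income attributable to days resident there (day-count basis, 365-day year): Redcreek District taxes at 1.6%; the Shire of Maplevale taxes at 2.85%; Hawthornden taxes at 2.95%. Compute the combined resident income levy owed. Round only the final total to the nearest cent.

$3,139.14

Redcreek District, 1 Jan – 1 Oct 2006: 274 days → $164,000 × 1.6% × 274/365 = $1,969.7973
The Shire of Maplevale, 2 Oct – 22 Dec 2006: 82 days → $164,000 × 2.85% × 82/365 = $1,050.0493
Hawthornden, 23 Dec – 31 Dec 2006: 9 days → $164,000 × 2.95% × 9/365 = $119.2932
Total = $3,139.1397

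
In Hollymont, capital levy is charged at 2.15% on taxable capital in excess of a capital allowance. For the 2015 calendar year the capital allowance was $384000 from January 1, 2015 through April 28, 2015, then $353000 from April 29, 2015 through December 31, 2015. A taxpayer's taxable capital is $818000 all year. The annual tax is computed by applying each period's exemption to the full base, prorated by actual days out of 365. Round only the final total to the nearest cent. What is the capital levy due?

January 1 – April 28, 2015: 118 days, exemption $384000 → ($818000 − $384000) × 2.15% × 118/365 = $3016.5973
April 29 – December 31, 2015: 247 days, exemption $353000 → ($818000 − $353000) × 2.15% × 247/365 = $6765.4315
Total = $9782.0288

$9782.03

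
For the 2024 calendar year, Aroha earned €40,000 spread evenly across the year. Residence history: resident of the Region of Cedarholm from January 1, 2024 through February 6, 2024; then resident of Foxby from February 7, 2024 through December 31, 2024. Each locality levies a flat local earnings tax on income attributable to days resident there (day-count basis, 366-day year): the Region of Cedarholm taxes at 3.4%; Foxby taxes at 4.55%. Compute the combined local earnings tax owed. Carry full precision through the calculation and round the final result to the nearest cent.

The Region of Cedarholm, January 1 – February 6, 2024: 37 days → €40,000 × 3.4% × 37/366 = €137.4863
Foxby, February 7 – December 31, 2024: 329 days → €40,000 × 4.55% × 329/366 = €1,636.0109
Total = €1,773.4973

€1,773.50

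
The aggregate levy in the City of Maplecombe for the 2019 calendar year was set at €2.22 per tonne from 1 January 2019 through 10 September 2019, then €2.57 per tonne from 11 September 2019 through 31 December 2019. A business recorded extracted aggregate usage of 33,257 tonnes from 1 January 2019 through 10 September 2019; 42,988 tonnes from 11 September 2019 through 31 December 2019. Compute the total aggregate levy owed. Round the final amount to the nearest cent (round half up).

€184,309.70

1 January – 10 September 2019: 33,257 tonnes at €2.22/tonne → €73,830.54
11 September – 31 December 2019: 42,988 tonnes at €2.57/tonne → €110,479.16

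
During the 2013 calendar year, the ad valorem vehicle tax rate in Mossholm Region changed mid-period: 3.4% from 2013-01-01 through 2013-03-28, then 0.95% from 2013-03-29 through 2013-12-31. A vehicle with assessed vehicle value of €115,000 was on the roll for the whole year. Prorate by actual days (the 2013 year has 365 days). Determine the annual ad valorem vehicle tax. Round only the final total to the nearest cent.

2013-01-01 to 2013-03-28: 87 days at 3.4% → €115,000 × 3.4% × 87/365 = €931.9726
2013-03-29 to 2013-12-31: 278 days at 0.95% → €115,000 × 0.95% × 278/365 = €832.0959
Total = €1,764.0685

€1,764.07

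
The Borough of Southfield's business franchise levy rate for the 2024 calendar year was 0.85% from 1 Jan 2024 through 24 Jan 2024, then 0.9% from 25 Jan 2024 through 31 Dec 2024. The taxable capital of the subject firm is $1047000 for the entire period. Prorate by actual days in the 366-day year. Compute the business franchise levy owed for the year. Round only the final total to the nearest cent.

1 Jan – 24 Jan 2024: 24 days at 0.85% → $1047000 × 0.85% × 24/366 = $583.5738
25 Jan – 31 Dec 2024: 342 days at 0.9% → $1047000 × 0.9% × 342/366 = $8805.0984
Total = $9388.6721

$9388.67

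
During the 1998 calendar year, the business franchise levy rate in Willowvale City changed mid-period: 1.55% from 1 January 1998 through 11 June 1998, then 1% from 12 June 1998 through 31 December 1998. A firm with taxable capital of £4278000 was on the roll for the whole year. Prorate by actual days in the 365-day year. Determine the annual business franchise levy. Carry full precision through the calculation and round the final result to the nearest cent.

1 January – 11 June 1998: 162 days at 1.55% → £4278000 × 1.55% × 162/365 = £29430.2959
12 June – 31 December 1998: 203 days at 1% → £4278000 × 1% × 203/365 = £23792.7123
Total = £53223.0082

£53223.01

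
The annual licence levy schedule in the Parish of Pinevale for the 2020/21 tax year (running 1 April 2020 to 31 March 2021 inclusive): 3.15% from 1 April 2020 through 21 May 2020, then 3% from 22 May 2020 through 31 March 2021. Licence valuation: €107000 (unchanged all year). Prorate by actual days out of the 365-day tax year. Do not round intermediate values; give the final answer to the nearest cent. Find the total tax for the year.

1 April – 21 May 2020: 51 days at 3.15% → €107000 × 3.15% × 51/365 = €470.9466
22 May 2020 – 31 March 2021: 314 days at 3% → €107000 × 3% × 314/365 = €2761.4795
Total = €3232.4260

€3232.43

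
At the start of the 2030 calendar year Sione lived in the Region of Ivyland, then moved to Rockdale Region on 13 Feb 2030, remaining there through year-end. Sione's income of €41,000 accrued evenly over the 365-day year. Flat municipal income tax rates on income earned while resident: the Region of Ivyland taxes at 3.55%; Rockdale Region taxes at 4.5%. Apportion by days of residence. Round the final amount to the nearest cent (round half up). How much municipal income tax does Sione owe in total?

€1,799.11

The Region of Ivyland, 1 Jan – 12 Feb 2030: 43 days → €41,000 × 3.55% × 43/365 = €171.4699
Rockdale Region, 13 Feb – 31 Dec 2030: 322 days → €41,000 × 4.5% × 322/365 = €1,627.6438
Total = €1,799.1137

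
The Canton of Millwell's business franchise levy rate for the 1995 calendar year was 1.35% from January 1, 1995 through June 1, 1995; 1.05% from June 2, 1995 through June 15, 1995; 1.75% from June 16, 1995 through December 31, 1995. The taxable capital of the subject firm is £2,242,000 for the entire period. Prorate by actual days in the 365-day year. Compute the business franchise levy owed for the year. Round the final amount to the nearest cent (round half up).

£34,898.42

January 1 – June 1, 1995: 152 days at 1.35% → £2,242,000 × 1.35% × 152/365 = £12,604.3397
June 2 – June 15, 1995: 14 days at 1.05% → £2,242,000 × 1.05% × 14/365 = £902.9425
June 16 – December 31, 1995: 199 days at 1.75% → £2,242,000 × 1.75% × 199/365 = £21,391.1370
Total = £34,898.4192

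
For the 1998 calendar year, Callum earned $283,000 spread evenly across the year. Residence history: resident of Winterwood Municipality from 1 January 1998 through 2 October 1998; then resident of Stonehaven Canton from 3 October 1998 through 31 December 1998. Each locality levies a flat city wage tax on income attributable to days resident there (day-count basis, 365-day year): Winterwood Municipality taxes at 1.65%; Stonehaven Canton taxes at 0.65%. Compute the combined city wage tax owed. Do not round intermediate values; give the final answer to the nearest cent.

Winterwood Municipality, 1 January – 2 October 1998: 275 days → $283,000 × 1.65% × 275/365 = $3,518.1164
Stonehaven Canton, 3 October – 31 December 1998: 90 days → $283,000 × 0.65% × 90/365 = $453.5753
Total = $3,971.6918

$3,971.69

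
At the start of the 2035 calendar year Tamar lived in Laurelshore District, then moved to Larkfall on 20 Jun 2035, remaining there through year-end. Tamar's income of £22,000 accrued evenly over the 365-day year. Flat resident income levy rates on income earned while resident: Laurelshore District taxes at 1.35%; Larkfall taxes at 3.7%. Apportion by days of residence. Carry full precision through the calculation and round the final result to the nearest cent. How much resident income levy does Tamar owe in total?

Laurelshore District, 1 Jan – 19 Jun 2035: 170 days → £22,000 × 1.35% × 170/365 = £138.3288
Larkfall, 20 Jun – 31 Dec 2035: 195 days → £22,000 × 3.7% × 195/365 = £434.8767
Total = £573.2055

£573.21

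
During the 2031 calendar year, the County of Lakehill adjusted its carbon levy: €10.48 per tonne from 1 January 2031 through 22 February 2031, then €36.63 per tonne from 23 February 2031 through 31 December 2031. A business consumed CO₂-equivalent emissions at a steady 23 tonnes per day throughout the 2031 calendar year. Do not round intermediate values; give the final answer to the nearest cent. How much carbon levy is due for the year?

1 January – 22 February 2031: 53 days × 23 tonnes/day = 1,219 tonnes at €10.48/tonne → €12,775.12
23 February – 31 December 2031: 312 days × 23 tonnes/day = 7,176 tonnes at €36.63/tonne → €262,856.88

€275,632.00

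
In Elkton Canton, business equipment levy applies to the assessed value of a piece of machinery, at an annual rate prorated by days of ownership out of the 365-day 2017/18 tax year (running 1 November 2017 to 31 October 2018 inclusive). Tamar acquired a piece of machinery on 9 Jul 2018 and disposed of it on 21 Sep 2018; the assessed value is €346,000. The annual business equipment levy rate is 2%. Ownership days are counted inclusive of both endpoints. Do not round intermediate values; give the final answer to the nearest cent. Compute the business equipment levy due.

€1,421.92

Days held (9 Jul – 21 Sep 2018): 75 out of 365
Tax = €346,000 × 2% × 75/365 = €1,421.9178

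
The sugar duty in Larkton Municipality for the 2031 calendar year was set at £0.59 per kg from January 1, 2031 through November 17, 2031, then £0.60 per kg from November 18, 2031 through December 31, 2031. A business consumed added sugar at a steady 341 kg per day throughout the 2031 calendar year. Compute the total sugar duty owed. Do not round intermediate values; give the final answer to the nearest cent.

January 1 – November 17, 2031: 321 days × 341 kg/day = 109,461 kg at £0.59/kg → £64581.99
November 18 – December 31, 2031: 44 days × 341 kg/day = 15,004 kg at £0.60/kg → £9002.40

£73584.39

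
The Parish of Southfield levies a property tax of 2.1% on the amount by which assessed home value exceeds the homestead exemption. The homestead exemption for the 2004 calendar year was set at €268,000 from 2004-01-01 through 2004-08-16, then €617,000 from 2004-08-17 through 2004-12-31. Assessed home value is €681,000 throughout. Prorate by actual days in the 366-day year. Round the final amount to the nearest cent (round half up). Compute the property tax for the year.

2004-01-01 to 2004-08-16: 229 days, exemption €268,000 → (€681,000 − €268,000) × 2.1% × 229/366 = €5,426.5492
2004-08-17 to 2004-12-31: 137 days, exemption €617,000 → (€681,000 − €617,000) × 2.1% × 137/366 = €503.0820
Total = €5,929.6311

€5,929.63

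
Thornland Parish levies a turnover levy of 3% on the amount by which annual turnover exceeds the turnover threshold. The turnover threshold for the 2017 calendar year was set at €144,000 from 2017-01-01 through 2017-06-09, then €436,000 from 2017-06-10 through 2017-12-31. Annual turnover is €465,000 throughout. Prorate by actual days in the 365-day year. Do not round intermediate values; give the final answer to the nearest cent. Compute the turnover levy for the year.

€4,710.00

2017-01-01 to 2017-06-09: 160 days, exemption €144,000 → (€465,000 − €144,000) × 3% × 160/365 = €4,221.3699
2017-06-10 to 2017-12-31: 205 days, exemption €436,000 → (€465,000 − €436,000) × 3% × 205/365 = €488.6301
Total = €4,710.0000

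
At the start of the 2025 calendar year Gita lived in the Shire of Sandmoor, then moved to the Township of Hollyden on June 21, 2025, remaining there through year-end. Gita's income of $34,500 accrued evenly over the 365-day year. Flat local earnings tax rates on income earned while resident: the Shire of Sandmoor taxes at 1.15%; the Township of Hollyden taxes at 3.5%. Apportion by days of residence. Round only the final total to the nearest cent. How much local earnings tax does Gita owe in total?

$827.67

The Shire of Sandmoor, January 1 – June 20, 2025: 171 days → $34,500 × 1.15% × 171/365 = $185.8747
The Township of Hollyden, June 21 – December 31, 2025: 194 days → $34,500 × 3.5% × 194/365 = $641.7945
Total = $827.6692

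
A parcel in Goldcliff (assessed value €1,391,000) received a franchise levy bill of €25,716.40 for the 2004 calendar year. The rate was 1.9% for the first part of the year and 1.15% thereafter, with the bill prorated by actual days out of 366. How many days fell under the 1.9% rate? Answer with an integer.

341 days

Let d = days at the first rate; then 366 − d days at the second rate.
€1,391,000 × [1.9%·d + 1.15%·(366−d)] / 366 = €25,716.40
Solving gives d = 341, so the new rate took effect on 7 Dec 2004.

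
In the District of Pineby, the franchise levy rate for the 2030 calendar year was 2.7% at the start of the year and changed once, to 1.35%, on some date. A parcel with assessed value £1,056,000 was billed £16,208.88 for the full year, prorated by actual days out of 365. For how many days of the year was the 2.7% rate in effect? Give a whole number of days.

Let d = days at the first rate; then 365 − d days at the second rate.
£1,056,000 × [2.7%·d + 1.35%·(365−d)] / 365 = £16,208.88
Solving gives d = 50, so the new rate took effect on 20 Feb 2030.

50 days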